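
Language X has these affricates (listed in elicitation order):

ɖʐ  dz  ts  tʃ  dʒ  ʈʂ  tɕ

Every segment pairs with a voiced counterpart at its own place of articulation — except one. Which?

Alveolar: /ts/ ~ /dz/
Postalveolar: /tʃ/ ~ /dʒ/
Retroflex: /ʈʂ/ ~ /ɖʐ/
Alveolo-palatal: only /tɕ/ (voiceless); no voiced partner.
So /tɕ/ is the unpaired segment.

/tɕ/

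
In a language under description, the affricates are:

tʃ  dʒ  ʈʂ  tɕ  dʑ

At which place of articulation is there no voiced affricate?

postalveolar: voiceless /tʃ/, voiced /dʒ/.
retroflex: voiceless /ʈʂ/, voiced —.
alveolo-palatal: voiceless /tɕ/, voiced /dʑ/.
Every place of articulation has a voiced member except retroflex, where /ɖʐ/ would be expected.

retroflex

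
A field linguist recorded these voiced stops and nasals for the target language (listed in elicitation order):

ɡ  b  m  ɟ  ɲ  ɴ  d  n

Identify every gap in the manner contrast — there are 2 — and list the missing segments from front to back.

/ŋ/, /ɢ/

Oral stop: /b/ (bilabial), /d/ (alveolar), /ɟ/ (palatal), /ɡ/ (velar).
Nasal: /m/ (bilabial), /n/ (alveolar), /ɲ/ (palatal), /ɴ/ (uvular).
Gaps, from front to back: velar lacks nasal (/ŋ/); uvular lacks oral stop (/ɢ/).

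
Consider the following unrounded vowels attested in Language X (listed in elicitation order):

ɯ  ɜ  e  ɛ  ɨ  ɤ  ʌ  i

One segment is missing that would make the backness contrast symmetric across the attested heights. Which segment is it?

/ɘ/

high: front /i/, central /ɨ/, back /ɯ/.
high-mid: front /e/, central —, back /ɤ/.
low-mid: front /ɛ/, central /ɜ/, back /ʌ/.
The high-mid row has no central member, so the gap is the high-mid central unrounded vowel /ɘ/.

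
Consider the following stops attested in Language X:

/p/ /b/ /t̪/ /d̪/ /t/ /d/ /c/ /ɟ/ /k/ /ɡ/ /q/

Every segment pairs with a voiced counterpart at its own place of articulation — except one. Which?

/q/

Bilabial: /p/ ~ /b/
Dental: /t̪/ ~ /d̪/
Alveolar: /t/ ~ /d/
Palatal: /c/ ~ /ɟ/
Velar: /k/ ~ /ɡ/
Uvular: only /q/ (voiceless); no voiced partner.
So /q/ is the unpaired segment.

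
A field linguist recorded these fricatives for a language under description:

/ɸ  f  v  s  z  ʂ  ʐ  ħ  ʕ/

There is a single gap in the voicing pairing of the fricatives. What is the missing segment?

bilabial: voiceless /ɸ/, voiced —.
labiodental: voiceless /f/, voiced /v/.
alveolar: voiceless /s/, voiced /z/.
retroflex: voiceless /ʂ/, voiced /ʐ/.
pharyngeal: voiceless /ħ/, voiced /ʕ/.
The bilabial row has no voiced member, so the gap is the voiced bilabial fricative /β/.

/β/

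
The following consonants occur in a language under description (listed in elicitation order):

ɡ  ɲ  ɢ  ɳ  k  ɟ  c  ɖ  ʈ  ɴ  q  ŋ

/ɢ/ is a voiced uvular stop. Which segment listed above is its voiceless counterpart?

The voiceless counterpart is a voiceless uvular stop — in this inventory, /q/.

/q/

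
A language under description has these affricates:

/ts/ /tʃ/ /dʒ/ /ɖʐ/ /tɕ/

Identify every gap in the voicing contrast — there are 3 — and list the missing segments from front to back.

place of articulation  voiceless  voiced  
alveolar          ts        —       
postalveolar      tʃ        dʒ      
retroflex         —         ɖʐ      
alveolo-palatal   tɕ        —       
Gaps, from front to back: alveolar lacks voiced (/dz/); retroflex lacks voiceless (/ʈʂ/); alveolo-palatal lacks voiced (/dʑ/).

/dz/, /ʈʂ/, /dʑ/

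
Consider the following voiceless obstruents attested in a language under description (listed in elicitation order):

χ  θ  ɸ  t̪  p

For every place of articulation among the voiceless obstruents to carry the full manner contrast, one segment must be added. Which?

bilabial: stop /p/, fricative /ɸ/.
dental: stop /t̪/, fricative /θ/.
uvular: stop —, fricative /χ/.
The uvular row has no stop member, so the gap is the uvular stop /q/.

/q/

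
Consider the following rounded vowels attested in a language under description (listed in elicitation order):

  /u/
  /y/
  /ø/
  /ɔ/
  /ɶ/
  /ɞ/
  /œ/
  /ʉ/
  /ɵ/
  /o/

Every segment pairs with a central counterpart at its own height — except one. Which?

/ɶ/

High: /y/ ~ /ʉ/ ~ /u/
High-mid: /ø/ ~ /ɵ/ ~ /o/
Low-mid: /œ/ ~ /ɞ/ ~ /ɔ/
Low: only /ɶ/ (front); no central partner.
So /ɶ/ is the unpaired segment.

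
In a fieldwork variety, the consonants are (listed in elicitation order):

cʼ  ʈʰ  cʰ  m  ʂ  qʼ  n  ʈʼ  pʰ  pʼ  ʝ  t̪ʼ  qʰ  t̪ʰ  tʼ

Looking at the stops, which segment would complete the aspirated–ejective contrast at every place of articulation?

place of articulation  aspirated  ejective
bilabial          pʰ        pʼ      
dental            t̪ʰ       t̪ʼ     
alveolar          —         tʼ      
retroflex         ʈʰ        ʈʼ      
palatal           cʰ        cʼ      
uvular            qʰ        qʼ      
The alveolar row has no aspirated member, so the gap is the aspirated alveolar stop /tʰ/.

/tʰ/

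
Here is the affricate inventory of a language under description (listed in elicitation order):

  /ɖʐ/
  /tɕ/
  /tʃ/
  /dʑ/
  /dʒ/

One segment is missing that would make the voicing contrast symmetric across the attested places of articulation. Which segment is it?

/ʈʂ/

postalveolar: voiceless /tʃ/, voiced /dʒ/.
retroflex: voiceless —, voiced /ɖʐ/.
alveolo-palatal: voiceless /tɕ/, voiced /dʑ/.
The retroflex row has no voiceless member, so the gap is the voiceless retroflex affricate /ʈʂ/.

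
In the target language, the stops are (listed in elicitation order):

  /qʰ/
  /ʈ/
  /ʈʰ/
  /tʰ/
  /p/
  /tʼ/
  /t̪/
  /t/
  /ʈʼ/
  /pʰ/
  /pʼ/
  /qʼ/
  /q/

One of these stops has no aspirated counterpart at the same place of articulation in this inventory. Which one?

/t̪/

Bilabial: /p/ ~ /pʰ/ ~ /pʼ/
Alveolar: /t/ ~ /tʰ/ ~ /tʼ/
Retroflex: /ʈ/ ~ /ʈʰ/ ~ /ʈʼ/
Uvular: /q/ ~ /qʰ/ ~ /qʼ/
Dental: only /t̪/ (plain); no aspirated partner.
So /t̪/ is the unpaired segment.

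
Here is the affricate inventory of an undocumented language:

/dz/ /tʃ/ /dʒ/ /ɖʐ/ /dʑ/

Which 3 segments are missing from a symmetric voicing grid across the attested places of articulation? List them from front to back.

/ts/, /ʈʂ/, /tɕ/

Voiceless: /tʃ/ (postalveolar).
Voiced: /dz/ (alveolar), /dʒ/ (postalveolar), /ɖʐ/ (retroflex), /dʑ/ (alveolo-palatal).
Gaps, from front to back: alveolar lacks voiceless (/ts/); retroflex lacks voiceless (/ʈʂ/); alveolo-palatal lacks voiceless (/tɕ/).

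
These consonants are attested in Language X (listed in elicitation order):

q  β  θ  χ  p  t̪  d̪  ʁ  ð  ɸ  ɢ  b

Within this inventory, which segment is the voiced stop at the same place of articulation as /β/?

/b/

/β/ is a voiced bilabial fricative.
The voiced stop at the same place is a voiced bilabial stop — in this inventory, /b/.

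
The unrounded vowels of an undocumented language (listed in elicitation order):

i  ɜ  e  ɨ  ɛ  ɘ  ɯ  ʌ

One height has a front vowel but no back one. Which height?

Front: /i/ (high), /e/ (high-mid), /ɛ/ (low-mid).
Central: /ɨ/ (high), /ɘ/ (high-mid), /ɜ/ (low-mid).
Back: /ɯ/ (high), /ʌ/ (low-mid).
Every height has a back member except high-mid, where /ɤ/ would be expected.

high-mid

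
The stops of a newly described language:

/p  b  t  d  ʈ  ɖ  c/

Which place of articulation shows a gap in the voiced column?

Voiceless: /p/ (bilabial), /t/ (alveolar), /ʈ/ (retroflex), /c/ (palatal).
Voiced: /b/ (bilabial), /d/ (alveolar), /ɖ/ (retroflex).
Every place of articulation has a voiced member except palatal, where /ɟ/ would be expected.

palatal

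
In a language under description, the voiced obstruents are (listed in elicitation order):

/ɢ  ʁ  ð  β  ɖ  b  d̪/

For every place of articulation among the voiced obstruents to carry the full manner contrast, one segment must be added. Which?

place of articulation  stop      fricative
bilabial          b         β       
dental            d̪        ð       
retroflex         ɖ         —       
uvular            ɢ         ʁ       
The retroflex row has no fricative member, so the gap is the retroflex fricative /ʐ/.

/ʐ/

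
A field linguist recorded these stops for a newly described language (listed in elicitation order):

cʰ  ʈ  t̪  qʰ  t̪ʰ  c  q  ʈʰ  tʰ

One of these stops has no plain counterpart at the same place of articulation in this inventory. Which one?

/tʰ/

Dental: /t̪/ ~ /t̪ʰ/
Retroflex: /ʈ/ ~ /ʈʰ/
Palatal: /c/ ~ /cʰ/
Uvular: /q/ ~ /qʰ/
Alveolar: only /tʰ/ (aspirated); no plain partner.
So /tʰ/ is the unpaired segment.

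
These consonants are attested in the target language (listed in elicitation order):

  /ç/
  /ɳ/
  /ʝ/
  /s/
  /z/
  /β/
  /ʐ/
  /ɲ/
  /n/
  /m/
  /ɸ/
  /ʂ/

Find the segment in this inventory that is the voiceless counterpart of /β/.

/ɸ/

/β/ is a voiced bilabial fricative.
The voiceless counterpart is a voiceless bilabial fricative — in this inventory, /ɸ/.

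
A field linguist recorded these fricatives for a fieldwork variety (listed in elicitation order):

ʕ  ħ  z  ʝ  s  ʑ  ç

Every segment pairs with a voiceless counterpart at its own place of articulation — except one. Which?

Alveolar: /s/ ~ /z/
Palatal: /ç/ ~ /ʝ/
Pharyngeal: /ħ/ ~ /ʕ/
Alveolo-palatal: only /ʑ/ (voiced); no voiceless partner.
So /ʑ/ is the unpaired segment.

/ʑ/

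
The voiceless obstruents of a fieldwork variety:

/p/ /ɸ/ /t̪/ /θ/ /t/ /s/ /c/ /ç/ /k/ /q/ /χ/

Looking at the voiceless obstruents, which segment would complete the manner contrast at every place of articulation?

place of articulation  stop      fricative
bilabial          p         ɸ       
dental            t̪        θ       
alveolar          t         s       
palatal           c         ç       
velar             k         —       
uvular            q         χ       
The velar row has no fricative member, so the gap is the velar fricative /x/.

/x/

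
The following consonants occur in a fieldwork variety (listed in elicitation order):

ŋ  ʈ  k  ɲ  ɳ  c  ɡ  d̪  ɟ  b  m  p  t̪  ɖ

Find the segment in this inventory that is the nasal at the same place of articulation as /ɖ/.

/ɳ/

/ɖ/ is a voiced retroflex stop.
The nasal at the same place is a retroflex nasal — in this inventory, /ɳ/.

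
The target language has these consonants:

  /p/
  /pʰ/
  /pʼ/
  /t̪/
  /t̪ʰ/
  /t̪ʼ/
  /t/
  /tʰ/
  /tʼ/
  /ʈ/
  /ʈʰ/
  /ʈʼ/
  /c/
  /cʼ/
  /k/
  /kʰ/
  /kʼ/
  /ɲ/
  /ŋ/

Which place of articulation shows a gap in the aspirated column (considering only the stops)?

bilabial: plain /p/, aspirated /pʰ/, ejective /pʼ/.
dental: plain /t̪/, aspirated /t̪ʰ/, ejective /t̪ʼ/.
alveolar: plain /t/, aspirated /tʰ/, ejective /tʼ/.
retroflex: plain /ʈ/, aspirated /ʈʰ/, ejective /ʈʼ/.
palatal: plain /c/, aspirated —, ejective /cʼ/.
velar: plain /k/, aspirated /kʰ/, ejective /kʼ/.
Every place of articulation has an aspirated member except palatal, where /cʰ/ would be expected.

palatal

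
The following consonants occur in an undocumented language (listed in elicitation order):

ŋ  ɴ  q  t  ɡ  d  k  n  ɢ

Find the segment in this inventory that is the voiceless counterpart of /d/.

/d/ is a voiced alveolar stop.
The voiceless counterpart is a voiceless alveolar stop — in this inventory, /t/.

/t/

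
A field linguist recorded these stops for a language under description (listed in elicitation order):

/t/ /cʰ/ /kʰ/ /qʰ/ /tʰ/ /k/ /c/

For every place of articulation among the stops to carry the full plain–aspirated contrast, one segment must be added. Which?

alveolar: plain /t/, aspirated /tʰ/.
palatal: plain /c/, aspirated /cʰ/.
velar: plain /k/, aspirated /kʰ/.
uvular: plain —, aspirated /qʰ/.
The uvular row has no plain member, so the gap is the plain uvular stop /q/.

/q/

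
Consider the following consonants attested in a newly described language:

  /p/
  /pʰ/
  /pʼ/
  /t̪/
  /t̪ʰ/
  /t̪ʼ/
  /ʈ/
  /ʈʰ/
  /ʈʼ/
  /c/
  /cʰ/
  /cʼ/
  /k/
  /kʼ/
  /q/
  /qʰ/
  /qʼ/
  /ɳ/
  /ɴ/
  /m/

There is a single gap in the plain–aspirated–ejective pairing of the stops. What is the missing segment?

/kʰ/

Plain: /p/ (bilabial), /t̪/ (dental), /ʈ/ (retroflex), /c/ (palatal), /k/ (velar), /q/ (uvular).
Aspirated: /pʰ/ (bilabial), /t̪ʰ/ (dental), /ʈʰ/ (retroflex), /cʰ/ (palatal), /qʰ/ (uvular).
Ejective: /pʼ/ (bilabial), /t̪ʼ/ (dental), /ʈʼ/ (retroflex), /cʼ/ (palatal), /kʼ/ (velar), /qʼ/ (uvular).
The velar row has no aspirated member, so the gap is the aspirated velar stop /kʰ/.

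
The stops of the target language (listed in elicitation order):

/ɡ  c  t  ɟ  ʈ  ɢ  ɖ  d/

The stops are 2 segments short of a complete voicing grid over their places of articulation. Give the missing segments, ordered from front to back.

/k/, /q/

alveolar: voiceless /t/, voiced /d/.
retroflex: voiceless /ʈ/, voiced /ɖ/.
palatal: voiceless /c/, voiced /ɟ/.
velar: voiceless —, voiced /ɡ/.
uvular: voiceless —, voiced /ɢ/.
Gaps, from front to back: velar lacks voiceless (/k/); uvular lacks voiceless (/q/).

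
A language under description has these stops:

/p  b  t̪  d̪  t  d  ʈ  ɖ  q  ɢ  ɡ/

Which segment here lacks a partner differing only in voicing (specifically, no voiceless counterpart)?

Bilabial: /p/ ~ /b/
Dental: /t̪/ ~ /d̪/
Alveolar: /t/ ~ /d/
Retroflex: /ʈ/ ~ /ɖ/
Uvular: /q/ ~ /ɢ/
Velar: only /ɡ/ (voiced); no voiceless partner.
So /ɡ/ is the unpaired segment.

/ɡ/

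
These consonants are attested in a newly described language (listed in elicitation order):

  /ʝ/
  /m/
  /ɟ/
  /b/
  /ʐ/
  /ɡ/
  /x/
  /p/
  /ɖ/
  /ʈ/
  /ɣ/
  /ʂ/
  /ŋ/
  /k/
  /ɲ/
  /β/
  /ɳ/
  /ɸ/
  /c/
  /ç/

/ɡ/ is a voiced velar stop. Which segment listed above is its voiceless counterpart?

The voiceless counterpart is a voiceless velar stop — in this inventory, /k/.

/k/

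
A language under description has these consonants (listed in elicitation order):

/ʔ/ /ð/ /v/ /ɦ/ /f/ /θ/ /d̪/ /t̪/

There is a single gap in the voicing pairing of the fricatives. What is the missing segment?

/h/

Voiceless: /f/ (labiodental), /θ/ (dental).
Voiced: /v/ (labiodental), /ð/ (dental), /ɦ/ (glottal).
The glottal row has no voiceless member, so the gap is the voiceless glottal fricative /h/.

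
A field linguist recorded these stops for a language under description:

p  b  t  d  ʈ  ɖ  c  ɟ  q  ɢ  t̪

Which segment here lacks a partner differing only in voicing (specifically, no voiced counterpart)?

/t̪/

Bilabial: /p/ ~ /b/
Alveolar: /t/ ~ /d/
Retroflex: /ʈ/ ~ /ɖ/
Palatal: /c/ ~ /ɟ/
Uvular: /q/ ~ /ɢ/
Dental: only /t̪/ (voiceless); no voiced partner.
So /t̪/ is the unpaired segment.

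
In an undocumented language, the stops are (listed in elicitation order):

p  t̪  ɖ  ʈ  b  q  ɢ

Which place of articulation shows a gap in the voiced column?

dental

bilabial: voiceless /p/, voiced /b/.
dental: voiceless /t̪/, voiced —.
retroflex: voiceless /ʈ/, voiced /ɖ/.
uvular: voiceless /q/, voiced /ɢ/.
Every place of articulation has a voiced member except dental, where /d̪/ would be expected.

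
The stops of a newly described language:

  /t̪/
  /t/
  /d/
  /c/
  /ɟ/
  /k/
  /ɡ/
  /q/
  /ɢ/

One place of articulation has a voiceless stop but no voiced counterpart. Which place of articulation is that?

dental

place of articulation  voiceless  voiced  
dental            t̪        —       
alveolar          t         d       
palatal           c         ɟ       
velar             k         ɡ       
uvular            q         ɢ       
Every place of articulation has a voiced member except dental, where /d̪/ would be expected.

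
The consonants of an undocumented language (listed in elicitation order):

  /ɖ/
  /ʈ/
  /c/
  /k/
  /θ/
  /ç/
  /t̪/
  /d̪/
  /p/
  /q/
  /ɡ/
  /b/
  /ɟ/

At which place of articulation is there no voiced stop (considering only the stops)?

place of articulation  voiceless  voiced  
bilabial          p         b       
dental            t̪        d̪      
retroflex         ʈ         ɖ       
palatal           c         ɟ       
velar             k         ɡ       
uvular            q         —       
Every place of articulation has a voiced member except uvular, where /ɢ/ would be expected.

uvular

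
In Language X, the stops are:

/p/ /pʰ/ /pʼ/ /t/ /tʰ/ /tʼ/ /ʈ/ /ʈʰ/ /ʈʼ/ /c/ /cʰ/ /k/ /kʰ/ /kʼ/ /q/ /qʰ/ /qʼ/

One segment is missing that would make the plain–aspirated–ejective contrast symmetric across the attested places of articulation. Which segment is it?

Plain: /p/ (bilabial), /t/ (alveolar), /ʈ/ (retroflex), /c/ (palatal), /k/ (velar), /q/ (uvular).
Aspirated: /pʰ/ (bilabial), /tʰ/ (alveolar), /ʈʰ/ (retroflex), /cʰ/ (palatal), /kʰ/ (velar), /qʰ/ (uvular).
Ejective: /pʼ/ (bilabial), /tʼ/ (alveolar), /ʈʼ/ (retroflex), /kʼ/ (velar), /qʼ/ (uvular).
The palatal row has no ejective member, so the gap is the ejective palatal stop /cʼ/.

/cʼ/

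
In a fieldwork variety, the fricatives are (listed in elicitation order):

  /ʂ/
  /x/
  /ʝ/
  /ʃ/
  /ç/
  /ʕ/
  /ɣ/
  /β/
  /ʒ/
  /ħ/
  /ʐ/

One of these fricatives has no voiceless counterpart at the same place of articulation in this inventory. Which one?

/β/

Postalveolar: /ʃ/ ~ /ʒ/
Retroflex: /ʂ/ ~ /ʐ/
Palatal: /ç/ ~ /ʝ/
Velar: /x/ ~ /ɣ/
Pharyngeal: /ħ/ ~ /ʕ/
Bilabial: only /β/ (voiced); no voiceless partner.
So /β/ is the unpaired segment.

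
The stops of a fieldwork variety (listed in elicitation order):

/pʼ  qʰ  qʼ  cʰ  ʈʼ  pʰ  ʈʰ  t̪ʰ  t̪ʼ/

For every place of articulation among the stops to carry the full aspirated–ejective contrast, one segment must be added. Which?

/cʼ/

Aspirated: /pʰ/ (bilabial), /t̪ʰ/ (dental), /ʈʰ/ (retroflex), /cʰ/ (palatal), /qʰ/ (uvular).
Ejective: /pʼ/ (bilabial), /t̪ʼ/ (dental), /ʈʼ/ (retroflex), /qʼ/ (uvular).
The palatal row has no ejective member, so the gap is the ejective palatal stop /cʼ/.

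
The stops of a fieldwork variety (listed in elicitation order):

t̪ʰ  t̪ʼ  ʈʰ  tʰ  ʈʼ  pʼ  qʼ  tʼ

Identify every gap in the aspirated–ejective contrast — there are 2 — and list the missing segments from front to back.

place of articulation  aspirated  ejective
bilabial          —         pʼ      
dental            t̪ʰ       t̪ʼ     
alveolar          tʰ        tʼ      
retroflex         ʈʰ        ʈʼ      
uvular            —         qʼ      
Gaps, from front to back: bilabial lacks aspirated (/pʰ/); uvular lacks aspirated (/qʰ/).

/pʰ/, /qʰ/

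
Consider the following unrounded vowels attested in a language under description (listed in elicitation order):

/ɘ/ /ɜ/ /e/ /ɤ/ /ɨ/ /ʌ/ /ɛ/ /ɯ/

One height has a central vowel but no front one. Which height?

high

high: front —, central /ɨ/, back /ɯ/.
high-mid: front /e/, central /ɘ/, back /ɤ/.
low-mid: front /ɛ/, central /ɜ/, back /ʌ/.
Every height has a front member except high, where /i/ would be expected.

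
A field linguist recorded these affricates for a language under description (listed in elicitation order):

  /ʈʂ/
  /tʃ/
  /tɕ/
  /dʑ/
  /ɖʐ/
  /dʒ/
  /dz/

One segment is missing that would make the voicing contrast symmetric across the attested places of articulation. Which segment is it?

/ts/

alveolar: voiceless —, voiced /dz/.
postalveolar: voiceless /tʃ/, voiced /dʒ/.
retroflex: voiceless /ʈʂ/, voiced /ɖʐ/.
alveolo-palatal: voiceless /tɕ/, voiced /dʑ/.
The alveolar row has no voiceless member, so the gap is the voiceless alveolar affricate /ts/.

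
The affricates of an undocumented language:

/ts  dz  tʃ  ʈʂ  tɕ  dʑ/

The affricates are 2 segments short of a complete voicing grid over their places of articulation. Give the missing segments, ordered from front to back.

place of articulation  voiceless  voiced  
alveolar          ts        dz      
postalveolar      tʃ        —       
retroflex         ʈʂ        —       
alveolo-palatal   tɕ        dʑ      
Gaps, from front to back: postalveolar lacks voiced (/dʒ/); retroflex lacks voiced (/ɖʐ/).

/dʒ/, /ɖʐ/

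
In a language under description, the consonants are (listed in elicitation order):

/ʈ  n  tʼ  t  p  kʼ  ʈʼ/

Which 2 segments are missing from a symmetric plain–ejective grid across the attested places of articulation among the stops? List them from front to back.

Plain: /p/ (bilabial), /t/ (alveolar), /ʈ/ (retroflex).
Ejective: /tʼ/ (alveolar), /ʈʼ/ (retroflex), /kʼ/ (velar).
Gaps, from front to back: bilabial lacks ejective (/pʼ/); velar lacks plain (/k/).

/pʼ/, /k/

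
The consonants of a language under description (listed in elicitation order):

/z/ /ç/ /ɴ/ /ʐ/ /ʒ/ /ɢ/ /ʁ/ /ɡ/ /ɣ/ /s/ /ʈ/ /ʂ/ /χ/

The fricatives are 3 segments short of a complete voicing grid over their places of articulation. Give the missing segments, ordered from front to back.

/ʃ/, /ʝ/, /x/

Voiceless: /s/ (alveolar), /ʂ/ (retroflex), /ç/ (palatal), /χ/ (uvular).
Voiced: /z/ (alveolar), /ʒ/ (postalveolar), /ʐ/ (retroflex), /ɣ/ (velar), /ʁ/ (uvular).
Gaps, from front to back: postalveolar lacks voiceless (/ʃ/); palatal lacks voiced (/ʝ/); velar lacks voiceless (/x/).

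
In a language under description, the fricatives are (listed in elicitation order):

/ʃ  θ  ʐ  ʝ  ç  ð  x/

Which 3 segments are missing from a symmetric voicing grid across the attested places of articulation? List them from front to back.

/ʒ/, /ʂ/, /ɣ/

Voiceless: /θ/ (dental), /ʃ/ (postalveolar), /ç/ (palatal), /x/ (velar).
Voiced: /ð/ (dental), /ʐ/ (retroflex), /ʝ/ (palatal).
Gaps, from front to back: postalveolar lacks voiced (/ʒ/); retroflex lacks voiceless (/ʂ/); velar lacks voiced (/ɣ/).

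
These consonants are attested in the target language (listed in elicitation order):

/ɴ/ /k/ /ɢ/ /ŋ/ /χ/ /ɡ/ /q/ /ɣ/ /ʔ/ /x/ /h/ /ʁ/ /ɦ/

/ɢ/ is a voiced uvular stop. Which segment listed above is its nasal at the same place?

/ɴ/

The nasal at the same place is an uvular nasal — in this inventory, /ɴ/.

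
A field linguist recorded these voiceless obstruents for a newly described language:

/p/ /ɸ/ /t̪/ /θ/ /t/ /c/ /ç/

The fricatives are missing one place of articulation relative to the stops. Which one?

alveolar

place of articulation  stop      fricative
bilabial          p         ɸ       
dental            t̪        θ       
alveolar          t         —       
palatal           c         ç       
Every place of articulation has a fricative member except alveolar, where /s/ would be expected.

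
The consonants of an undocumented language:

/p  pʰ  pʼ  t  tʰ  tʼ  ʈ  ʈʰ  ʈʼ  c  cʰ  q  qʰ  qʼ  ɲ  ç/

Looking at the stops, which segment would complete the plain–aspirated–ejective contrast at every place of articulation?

/cʼ/

bilabial: plain /p/, aspirated /pʰ/, ejective /pʼ/.
alveolar: plain /t/, aspirated /tʰ/, ejective /tʼ/.
retroflex: plain /ʈ/, aspirated /ʈʰ/, ejective /ʈʼ/.
palatal: plain /c/, aspirated /cʰ/, ejective —.
uvular: plain /q/, aspirated /qʰ/, ejective /qʼ/.
The palatal row has no ejective member, so the gap is the ejective palatal stop /cʼ/.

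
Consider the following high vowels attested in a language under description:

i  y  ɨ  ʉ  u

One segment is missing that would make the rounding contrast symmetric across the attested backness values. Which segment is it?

Unrounded: /i/ (front), /ɨ/ (central).
Rounded: /y/ (front), /ʉ/ (central), /u/ (back).
The back row has no unrounded member, so the gap is the back unrounded vowel /ɯ/.

/ɯ/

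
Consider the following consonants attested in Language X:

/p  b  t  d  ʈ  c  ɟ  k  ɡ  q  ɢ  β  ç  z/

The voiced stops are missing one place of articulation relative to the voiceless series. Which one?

retroflex

Voiceless: /p/ (bilabial), /t/ (alveolar), /ʈ/ (retroflex), /c/ (palatal), /k/ (velar), /q/ (uvular).
Voiced: /b/ (bilabial), /d/ (alveolar), /ɟ/ (palatal), /ɡ/ (velar), /ɢ/ (uvular).
Every place of articulation has a voiced member except retroflex, where /ɖ/ would be expected.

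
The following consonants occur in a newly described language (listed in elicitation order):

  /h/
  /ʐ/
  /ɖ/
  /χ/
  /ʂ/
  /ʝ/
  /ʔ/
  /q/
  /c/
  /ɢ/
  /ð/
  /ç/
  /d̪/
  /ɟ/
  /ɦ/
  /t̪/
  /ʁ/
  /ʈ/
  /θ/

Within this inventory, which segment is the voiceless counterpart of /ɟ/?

/ɟ/ is a voiced palatal stop.
The voiceless counterpart is a voiceless palatal stop — in this inventory, /c/.

/c/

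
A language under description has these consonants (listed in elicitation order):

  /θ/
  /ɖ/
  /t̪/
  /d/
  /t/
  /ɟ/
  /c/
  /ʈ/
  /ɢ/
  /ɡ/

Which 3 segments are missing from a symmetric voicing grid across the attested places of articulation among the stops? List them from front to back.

/d̪/, /k/, /q/

dental: voiceless /t̪/, voiced —.
alveolar: voiceless /t/, voiced /d/.
retroflex: voiceless /ʈ/, voiced /ɖ/.
palatal: voiceless /c/, voiced /ɟ/.
velar: voiceless —, voiced /ɡ/.
uvular: voiceless —, voiced /ɢ/.
Gaps, from front to back: dental lacks voiced (/d̪/); velar lacks voiceless (/k/); uvular lacks voiceless (/q/).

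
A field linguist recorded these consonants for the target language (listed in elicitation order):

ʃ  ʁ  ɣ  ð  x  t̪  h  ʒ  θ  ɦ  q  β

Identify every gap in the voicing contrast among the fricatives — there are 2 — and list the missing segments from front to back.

/ɸ/, /χ/

bilabial: voiceless —, voiced /β/.
dental: voiceless /θ/, voiced /ð/.
postalveolar: voiceless /ʃ/, voiced /ʒ/.
velar: voiceless /x/, voiced /ɣ/.
uvular: voiceless —, voiced /ʁ/.
glottal: voiceless /h/, voiced /ɦ/.
Gaps, from front to back: bilabial lacks voiceless (/ɸ/); uvular lacks voiceless (/χ/).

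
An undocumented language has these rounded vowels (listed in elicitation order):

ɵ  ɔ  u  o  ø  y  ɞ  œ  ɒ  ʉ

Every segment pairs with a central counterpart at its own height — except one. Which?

/ɒ/

High: /y/ ~ /ʉ/ ~ /u/
High-mid: /ø/ ~ /ɵ/ ~ /o/
Low-mid: /œ/ ~ /ɞ/ ~ /ɔ/
Low: only /ɒ/ (back); no central partner.
So /ɒ/ is the unpaired segment.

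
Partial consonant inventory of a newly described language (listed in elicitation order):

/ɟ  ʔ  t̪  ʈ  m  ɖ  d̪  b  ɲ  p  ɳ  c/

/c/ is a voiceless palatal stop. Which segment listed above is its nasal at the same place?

The nasal at the same place is a palatal nasal — in this inventory, /ɲ/.

/ɲ/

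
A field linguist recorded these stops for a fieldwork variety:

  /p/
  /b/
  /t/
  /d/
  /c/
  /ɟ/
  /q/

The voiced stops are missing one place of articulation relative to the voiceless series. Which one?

uvular

place of articulation  voiceless  voiced  
bilabial          p         b       
alveolar          t         d       
palatal           c         ɟ       
uvular            q         —       
Every place of articulation has a voiced member except uvular, where /ɢ/ would be expected.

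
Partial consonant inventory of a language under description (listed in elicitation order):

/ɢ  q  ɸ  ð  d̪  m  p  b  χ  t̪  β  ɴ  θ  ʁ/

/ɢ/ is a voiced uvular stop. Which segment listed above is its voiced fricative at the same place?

The voiced fricative at the same place is a voiced uvular fricative — in this inventory, /ʁ/.

/ʁ/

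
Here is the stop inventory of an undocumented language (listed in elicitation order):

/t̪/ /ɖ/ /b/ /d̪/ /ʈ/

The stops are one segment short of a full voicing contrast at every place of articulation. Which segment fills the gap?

bilabial: voiceless —, voiced /b/.
dental: voiceless /t̪/, voiced /d̪/.
retroflex: voiceless /ʈ/, voiced /ɖ/.
The bilabial row has no voiceless member, so the gap is the voiceless bilabial stop /p/.

/p/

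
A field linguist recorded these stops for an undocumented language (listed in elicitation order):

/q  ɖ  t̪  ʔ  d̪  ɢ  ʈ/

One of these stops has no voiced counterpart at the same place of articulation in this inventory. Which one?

/ʔ/

Dental: /t̪/ ~ /d̪/
Retroflex: /ʈ/ ~ /ɖ/
Uvular: /q/ ~ /ɢ/
Glottal: only /ʔ/ (voiceless); no voiced partner.
So /ʔ/ is the unpaired segment.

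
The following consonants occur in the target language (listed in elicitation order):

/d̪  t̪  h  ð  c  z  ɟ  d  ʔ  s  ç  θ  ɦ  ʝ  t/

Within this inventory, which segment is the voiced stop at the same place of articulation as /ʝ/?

/ʝ/ is a voiced palatal fricative.
The voiced stop at the same place is a voiced palatal stop — in this inventory, /ɟ/.

/ɟ/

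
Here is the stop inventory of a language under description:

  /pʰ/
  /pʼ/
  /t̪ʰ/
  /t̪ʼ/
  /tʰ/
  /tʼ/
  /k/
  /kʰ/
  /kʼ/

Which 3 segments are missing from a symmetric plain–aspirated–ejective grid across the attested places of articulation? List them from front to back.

/p/, /t̪/, /t/

place of articulation  plain     aspirated  ejective
bilabial          —         pʰ        pʼ      
dental            —         t̪ʰ       t̪ʼ     
alveolar          —         tʰ        tʼ      
velar             k         kʰ        kʼ      
Gaps, from front to back: bilabial lacks plain (/p/); dental lacks plain (/t̪/); alveolar lacks plain (/t/).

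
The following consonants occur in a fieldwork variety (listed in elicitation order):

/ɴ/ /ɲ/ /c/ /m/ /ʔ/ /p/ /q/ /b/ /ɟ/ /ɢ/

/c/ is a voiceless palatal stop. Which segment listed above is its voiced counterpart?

The voiced counterpart is a voiced palatal stop — in this inventory, /ɟ/.

/ɟ/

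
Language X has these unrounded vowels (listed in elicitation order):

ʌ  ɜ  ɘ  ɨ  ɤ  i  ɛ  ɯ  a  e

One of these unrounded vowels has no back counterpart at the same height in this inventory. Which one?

/a/

High: /i/ ~ /ɨ/ ~ /ɯ/
High-mid: /e/ ~ /ɘ/ ~ /ɤ/
Low-mid: /ɛ/ ~ /ɜ/ ~ /ʌ/
Low: only /a/ (front); no back partner.
So /a/ is the unpaired segment.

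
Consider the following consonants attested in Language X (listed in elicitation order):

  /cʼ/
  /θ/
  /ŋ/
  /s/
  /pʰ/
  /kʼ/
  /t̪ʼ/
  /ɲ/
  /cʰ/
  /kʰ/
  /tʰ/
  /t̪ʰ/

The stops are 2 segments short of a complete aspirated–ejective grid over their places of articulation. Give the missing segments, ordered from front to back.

/pʼ/, /tʼ/

bilabial: aspirated /pʰ/, ejective —.
dental: aspirated /t̪ʰ/, ejective /t̪ʼ/.
alveolar: aspirated /tʰ/, ejective —.
palatal: aspirated /cʰ/, ejective /cʼ/.
velar: aspirated /kʰ/, ejective /kʼ/.
Gaps, from front to back: bilabial lacks ejective (/pʼ/); alveolar lacks ejective (/tʼ/).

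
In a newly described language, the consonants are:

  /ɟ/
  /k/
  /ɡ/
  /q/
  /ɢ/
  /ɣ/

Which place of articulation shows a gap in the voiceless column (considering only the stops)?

palatal

palatal: voiceless —, voiced /ɟ/.
velar: voiceless /k/, voiced /ɡ/.
uvular: voiceless /q/, voiced /ɢ/.
Every place of articulation has a voiceless member except palatal, where /c/ would be expected.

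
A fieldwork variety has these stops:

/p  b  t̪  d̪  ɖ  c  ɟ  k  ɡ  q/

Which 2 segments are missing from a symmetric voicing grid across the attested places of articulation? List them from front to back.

Voiceless: /p/ (bilabial), /t̪/ (dental), /c/ (palatal), /k/ (velar), /q/ (uvular).
Voiced: /b/ (bilabial), /d̪/ (dental), /ɖ/ (retroflex), /ɟ/ (palatal), /ɡ/ (velar).
Gaps, from front to back: retroflex lacks voiceless (/ʈ/); uvular lacks voiced (/ɢ/).

/ʈ/, /ɢ/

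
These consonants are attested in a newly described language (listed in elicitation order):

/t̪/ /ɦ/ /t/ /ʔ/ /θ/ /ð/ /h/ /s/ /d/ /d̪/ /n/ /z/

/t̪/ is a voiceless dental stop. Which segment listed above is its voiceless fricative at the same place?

/θ/

The voiceless fricative at the same place is a voiceless dental fricative — in this inventory, /θ/.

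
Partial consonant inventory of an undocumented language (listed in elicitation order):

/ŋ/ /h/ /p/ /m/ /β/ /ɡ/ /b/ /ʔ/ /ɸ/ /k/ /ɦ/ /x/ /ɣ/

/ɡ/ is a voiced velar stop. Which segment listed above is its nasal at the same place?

The nasal at the same place is a velar nasal — in this inventory, /ŋ/.

/ŋ/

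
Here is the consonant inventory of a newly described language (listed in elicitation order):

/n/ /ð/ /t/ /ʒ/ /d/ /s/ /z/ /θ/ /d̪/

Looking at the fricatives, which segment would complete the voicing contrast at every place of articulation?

/ʃ/

dental: voiceless /θ/, voiced /ð/.
alveolar: voiceless /s/, voiced /z/.
postalveolar: voiceless —, voiced /ʒ/.
The postalveolar row has no voiceless member, so the gap is the voiceless postalveolar fricative /ʃ/.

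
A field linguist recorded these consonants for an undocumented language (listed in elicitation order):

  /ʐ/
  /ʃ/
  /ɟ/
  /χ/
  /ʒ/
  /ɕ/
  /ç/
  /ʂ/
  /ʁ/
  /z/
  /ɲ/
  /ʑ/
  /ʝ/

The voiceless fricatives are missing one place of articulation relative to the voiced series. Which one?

alveolar

place of articulation  voiceless  voiced  
alveolar          —         z       
postalveolar      ʃ         ʒ       
retroflex         ʂ         ʐ       
alveolo-palatal   ɕ         ʑ       
palatal           ç         ʝ       
uvular            χ         ʁ       
Every place of articulation has a voiceless member except alveolar, where /s/ would be expected.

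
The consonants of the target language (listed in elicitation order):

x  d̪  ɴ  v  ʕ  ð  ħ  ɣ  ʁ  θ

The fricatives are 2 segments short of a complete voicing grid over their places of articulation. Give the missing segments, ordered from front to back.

/f/, /χ/

labiodental: voiceless —, voiced /v/.
dental: voiceless /θ/, voiced /ð/.
velar: voiceless /x/, voiced /ɣ/.
uvular: voiceless —, voiced /ʁ/.
pharyngeal: voiceless /ħ/, voiced /ʕ/.
Gaps, from front to back: labiodental lacks voiceless (/f/); uvular lacks voiceless (/χ/).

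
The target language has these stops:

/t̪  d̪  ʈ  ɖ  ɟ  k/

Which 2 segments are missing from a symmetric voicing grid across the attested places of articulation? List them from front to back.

/c/, /ɡ/

place of articulation  voiceless  voiced  
dental            t̪        d̪      
retroflex         ʈ         ɖ       
palatal           —         ɟ       
velar             k         —       
Gaps, from front to back: palatal lacks voiceless (/c/); velar lacks voiced (/ɡ/).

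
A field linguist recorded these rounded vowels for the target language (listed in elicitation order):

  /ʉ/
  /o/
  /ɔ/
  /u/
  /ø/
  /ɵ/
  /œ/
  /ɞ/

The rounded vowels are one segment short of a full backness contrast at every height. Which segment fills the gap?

/y/

high: front —, central /ʉ/, back /u/.
high-mid: front /ø/, central /ɵ/, back /o/.
low-mid: front /œ/, central /ɞ/, back /ɔ/.
The high row has no front member, so the gap is the high front rounded vowel /y/.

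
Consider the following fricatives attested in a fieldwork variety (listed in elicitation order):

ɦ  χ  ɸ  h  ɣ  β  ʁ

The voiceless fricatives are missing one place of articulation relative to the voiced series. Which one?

bilabial: voiceless /ɸ/, voiced /β/.
velar: voiceless —, voiced /ɣ/.
uvular: voiceless /χ/, voiced /ʁ/.
glottal: voiceless /h/, voiced /ɦ/.
Every place of articulation has a voiceless member except velar, where /x/ would be expected.

velar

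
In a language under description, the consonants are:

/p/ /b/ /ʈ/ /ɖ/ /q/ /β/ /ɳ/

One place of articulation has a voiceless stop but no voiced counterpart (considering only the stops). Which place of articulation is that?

uvular

Voiceless: /p/ (bilabial), /ʈ/ (retroflex), /q/ (uvular).
Voiced: /b/ (bilabial), /ɖ/ (retroflex).
Every place of articulation has a voiced member except uvular, where /ɢ/ would be expected.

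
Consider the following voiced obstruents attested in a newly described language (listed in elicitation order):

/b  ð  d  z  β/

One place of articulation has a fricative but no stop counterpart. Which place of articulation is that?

dental

bilabial: stop /b/, fricative /β/.
dental: stop —, fricative /ð/.
alveolar: stop /d/, fricative /z/.
Every place of articulation has a stop member except dental, where /d̪/ would be expected.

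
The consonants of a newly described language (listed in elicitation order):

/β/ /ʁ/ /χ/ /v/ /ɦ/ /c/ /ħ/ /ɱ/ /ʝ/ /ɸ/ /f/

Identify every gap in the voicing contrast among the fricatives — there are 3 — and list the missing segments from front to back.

/ç/, /ʕ/, /h/

Voiceless: /ɸ/ (bilabial), /f/ (labiodental), /χ/ (uvular), /ħ/ (pharyngeal).
Voiced: /β/ (bilabial), /v/ (labiodental), /ʝ/ (palatal), /ʁ/ (uvular), /ɦ/ (glottal).
Gaps, from front to back: palatal lacks voiceless (/ç/); pharyngeal lacks voiced (/ʕ/); glottal lacks voiceless (/h/).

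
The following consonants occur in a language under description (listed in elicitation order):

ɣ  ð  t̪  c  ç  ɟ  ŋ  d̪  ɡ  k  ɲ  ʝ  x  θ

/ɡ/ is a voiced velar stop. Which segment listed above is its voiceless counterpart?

The voiceless counterpart is a voiceless velar stop — in this inventory, /k/.

/k/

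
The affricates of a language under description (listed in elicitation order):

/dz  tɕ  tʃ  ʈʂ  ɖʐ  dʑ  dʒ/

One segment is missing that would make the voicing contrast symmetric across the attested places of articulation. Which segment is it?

alveolar: voiceless —, voiced /dz/.
postalveolar: voiceless /tʃ/, voiced /dʒ/.
retroflex: voiceless /ʈʂ/, voiced /ɖʐ/.
alveolo-palatal: voiceless /tɕ/, voiced /dʑ/.
The alveolar row has no voiceless member, so the gap is the voiceless alveolar affricate /ts/.

/ts/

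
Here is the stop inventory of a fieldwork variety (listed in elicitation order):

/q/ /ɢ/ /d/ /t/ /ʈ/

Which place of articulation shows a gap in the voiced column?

retroflex

Voiceless: /t/ (alveolar), /ʈ/ (retroflex), /q/ (uvular).
Voiced: /d/ (alveolar), /ɢ/ (uvular).
Every place of articulation has a voiced member except retroflex, where /ɖ/ would be expected.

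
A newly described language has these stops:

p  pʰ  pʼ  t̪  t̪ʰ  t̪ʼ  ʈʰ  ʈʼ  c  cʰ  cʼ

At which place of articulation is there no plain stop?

retroflex

bilabial: plain /p/, aspirated /pʰ/, ejective /pʼ/.
dental: plain /t̪/, aspirated /t̪ʰ/, ejective /t̪ʼ/.
retroflex: plain —, aspirated /ʈʰ/, ejective /ʈʼ/.
palatal: plain /c/, aspirated /cʰ/, ejective /cʼ/.
Every place of articulation has a plain member except retroflex, where /ʈ/ would be expected.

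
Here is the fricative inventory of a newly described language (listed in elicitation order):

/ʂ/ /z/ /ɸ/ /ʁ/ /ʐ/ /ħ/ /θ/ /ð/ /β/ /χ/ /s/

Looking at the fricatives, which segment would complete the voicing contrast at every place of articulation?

place of articulation  voiceless  voiced  
bilabial          ɸ         β       
dental            θ         ð       
alveolar          s         z       
retroflex         ʂ         ʐ       
uvular            χ         ʁ       
pharyngeal        ħ         —       
The pharyngeal row has no voiced member, so the gap is the voiced pharyngeal fricative /ʕ/.

/ʕ/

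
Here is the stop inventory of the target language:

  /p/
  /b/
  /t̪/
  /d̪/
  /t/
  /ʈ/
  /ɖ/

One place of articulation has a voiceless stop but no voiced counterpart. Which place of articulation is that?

place of articulation  voiceless  voiced  
bilabial          p         b       
dental            t̪        d̪      
alveolar          t         —       
retroflex         ʈ         ɖ       
Every place of articulation has a voiced member except alveolar, where /d/ would be expected.

alveolar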